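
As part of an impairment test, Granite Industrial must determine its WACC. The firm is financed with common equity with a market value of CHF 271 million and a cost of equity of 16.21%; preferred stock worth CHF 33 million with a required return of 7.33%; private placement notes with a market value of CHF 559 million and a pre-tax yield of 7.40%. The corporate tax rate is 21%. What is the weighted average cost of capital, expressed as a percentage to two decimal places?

Total capital V = 271 + 33 + 559 = 863.
Equity: weight = 271/863 = 0.3140; cost = 16.21%.
Preferred: weight = 33/863 = 0.0382; cost = 7.33%.
Private placement notes: weight = 559/863 = 0.6477; after-tax cost = 7.4% × (1 − 21%) = 5.8460%.
WACC = 0.3140 × 16.2100% + 0.0382 × 7.3300% + 0.6477 × 5.8460% = 9.1573%.

9.16%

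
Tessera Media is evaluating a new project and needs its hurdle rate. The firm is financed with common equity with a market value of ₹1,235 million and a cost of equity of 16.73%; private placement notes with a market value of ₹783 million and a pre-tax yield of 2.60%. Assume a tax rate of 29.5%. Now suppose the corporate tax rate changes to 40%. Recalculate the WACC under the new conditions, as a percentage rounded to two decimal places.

After the change:
Total capital V = 1235 + 783 = 2018.
Equity: weight = 1235/2018 = 0.6120; cost = 16.73%.
Private placement notes: weight = 783/2018 = 0.3880; after-tax cost = 2.6% × (1 − 40%) = 1.5600%.
WACC = 0.6120 × 16.7300% + 0.3880 × 1.5600% = 10.8439%.

10.84%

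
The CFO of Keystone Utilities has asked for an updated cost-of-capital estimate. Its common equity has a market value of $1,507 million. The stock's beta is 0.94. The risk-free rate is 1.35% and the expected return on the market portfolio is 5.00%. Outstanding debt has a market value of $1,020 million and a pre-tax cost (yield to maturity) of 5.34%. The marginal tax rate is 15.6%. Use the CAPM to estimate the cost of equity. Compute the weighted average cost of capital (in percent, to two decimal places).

Market risk premium = 5.0% − 1.35% = 3.65%.
Cost of equity via CAPM: Re = 1.35% + 0.94 × 3.65% = 4.7810%.
Total capital V = 1507 + 1020 = 2527.
Equity: weight = 1507/2527 = 0.5964; cost = 4.781%.
Debt: weight = 1020/2527 = 0.4036; after-tax cost = 5.34% × (1 − 15.6%) = 4.5070%.
WACC = 0.5964 × 4.7810% + 0.4036 × 4.5070% = 4.6704%.

4.67%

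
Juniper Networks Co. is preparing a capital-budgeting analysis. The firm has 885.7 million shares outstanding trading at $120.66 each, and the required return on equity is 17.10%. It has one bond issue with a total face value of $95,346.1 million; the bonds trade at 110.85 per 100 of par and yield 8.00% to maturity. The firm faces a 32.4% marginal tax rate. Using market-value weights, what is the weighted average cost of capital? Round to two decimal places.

Market value of equity E = 120.66 × 885.7m = 106868.562m. Market value of debt D = 95346.1m × 110.85/100 = 105691.15185m.
Total capital V = 106868.562 + 105691.15185 = 212559.71385.
Equity: weight = 106868.562/212559.71385 = 0.5028; cost = 17.1%.
Bonds outstanding: weight = 105691.15185/212559.71385 = 0.4972; after-tax cost = 8% × (1 − 32.4%) = 5.4080%.
WACC = 0.5028 × 17.1000% + 0.4972 × 5.4080% = 11.2864%.

11.29%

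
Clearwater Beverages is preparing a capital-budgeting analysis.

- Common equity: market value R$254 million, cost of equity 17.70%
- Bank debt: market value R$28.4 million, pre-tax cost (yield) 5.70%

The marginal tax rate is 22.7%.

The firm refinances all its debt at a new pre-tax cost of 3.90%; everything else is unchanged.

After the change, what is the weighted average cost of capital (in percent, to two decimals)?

16.22%

After the change:
Total capital V = 254 + 28.4 = 282.4.
Equity: weight = 254/282.4 = 0.8994; cost = 17.7%.
Bank debt: weight = 28.4/282.4 = 0.1006; after-tax cost = 3.9% × (1 − 22.7%) = 3.0147%.
WACC = 0.8994 × 17.7000% + 0.1006 × 3.0147% = 16.2231%.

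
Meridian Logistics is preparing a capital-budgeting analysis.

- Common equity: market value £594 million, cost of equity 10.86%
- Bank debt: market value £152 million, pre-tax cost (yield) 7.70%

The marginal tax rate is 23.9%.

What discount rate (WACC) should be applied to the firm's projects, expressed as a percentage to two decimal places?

9.84%

Total capital V = 594 + 152 = 746.
Equity: weight = 594/746 = 0.7962; cost = 10.86%.
Bank debt: weight = 152/746 = 0.2038; after-tax cost = 7.7% × (1 − 23.9%) = 5.8597%.
WACC = 0.7962 × 10.8600% + 0.2038 × 5.8597% = 9.8412%.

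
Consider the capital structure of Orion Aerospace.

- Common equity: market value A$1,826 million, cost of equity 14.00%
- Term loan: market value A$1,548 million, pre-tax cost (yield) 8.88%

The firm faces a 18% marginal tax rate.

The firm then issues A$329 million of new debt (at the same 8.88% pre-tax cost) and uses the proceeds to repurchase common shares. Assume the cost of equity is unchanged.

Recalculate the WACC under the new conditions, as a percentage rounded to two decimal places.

10.26%

After the change:
Total capital V = 1497 + 1877 = 3374.
Equity: weight = 1497/3374 = 0.4437; cost = 14%.
Term loan: weight = 1877/3374 = 0.5563; after-tax cost = 8.88% × (1 − 18%) = 7.2816%.
WACC = 0.4437 × 14.0000% + 0.5563 × 7.2816% = 10.2625%.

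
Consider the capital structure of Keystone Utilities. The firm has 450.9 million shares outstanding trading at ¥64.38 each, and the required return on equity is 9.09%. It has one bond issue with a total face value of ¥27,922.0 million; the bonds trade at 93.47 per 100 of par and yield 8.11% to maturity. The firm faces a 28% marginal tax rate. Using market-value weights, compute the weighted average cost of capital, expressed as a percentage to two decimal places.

7.55%

Market value of equity E = 64.38 × 450.9m = 29028.942m. Market value of debt D = 27922m × 93.47/100 = 26098.6934m.
Total capital V = 29028.942 + 26098.6934 = 55127.6354.
Equity: weight = 29028.942/55127.6354 = 0.5266; cost = 9.09%.
Bonds outstanding: weight = 26098.6934/55127.6354 = 0.4734; after-tax cost = 8.11% × (1 − 28%) = 5.8392%.
WACC = 0.5266 × 9.0900% + 0.4734 × 5.8392% = 7.5510%.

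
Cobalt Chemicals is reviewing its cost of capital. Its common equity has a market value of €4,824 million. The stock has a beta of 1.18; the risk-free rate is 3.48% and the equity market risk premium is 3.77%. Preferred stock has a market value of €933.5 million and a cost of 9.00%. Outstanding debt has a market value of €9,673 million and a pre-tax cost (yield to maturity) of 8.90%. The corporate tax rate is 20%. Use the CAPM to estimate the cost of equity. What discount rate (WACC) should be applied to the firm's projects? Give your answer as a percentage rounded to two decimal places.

7.49%

Cost of equity via CAPM: Re = 3.48% + 1.18 × 3.77% = 7.9286%.
Total capital V = 4824 + 933.5 + 9673 = 15430.5.
Equity: weight = 4824/15430.5 = 0.3126; cost = 7.9286%.
Preferred: weight = 933.5/15430.5 = 0.0605; cost = 9%.
Debt: weight = 9673/15430.5 = 0.6269; after-tax cost = 8.9% × (1 − 20%) = 7.1200%.
WACC = 0.3126 × 7.9286% + 0.0605 × 9.0000% + 0.6269 × 7.1200% = 7.4865%.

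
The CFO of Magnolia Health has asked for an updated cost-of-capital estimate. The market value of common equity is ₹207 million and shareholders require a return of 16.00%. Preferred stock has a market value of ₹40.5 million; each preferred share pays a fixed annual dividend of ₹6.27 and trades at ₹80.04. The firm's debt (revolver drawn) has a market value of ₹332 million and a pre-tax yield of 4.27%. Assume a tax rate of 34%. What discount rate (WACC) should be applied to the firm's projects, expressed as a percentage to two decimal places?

Cost of preferred: Rp = 6.27 / 80.04 = 7.8336%.
Total capital V = 207 + 40.5 + 332 = 579.5.
Equity: weight = 207/579.5 = 0.3572; cost = 16%.
Preferred: weight = 40.5/579.5 = 0.0699; cost = 7.8336%.
Revolver drawn: weight = 332/579.5 = 0.5729; after-tax cost = 4.27% × (1 − 34%) = 2.8182%.
WACC = 0.3572 × 16.0000% + 0.0699 × 7.8336% + 0.5729 × 2.8182% = 7.8773%.

7.88%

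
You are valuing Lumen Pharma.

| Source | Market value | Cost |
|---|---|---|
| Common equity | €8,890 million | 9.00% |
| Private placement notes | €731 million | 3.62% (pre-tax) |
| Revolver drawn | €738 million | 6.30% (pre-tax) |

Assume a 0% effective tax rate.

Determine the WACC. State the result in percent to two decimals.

Total capital V = 8890 + 731 + 738 = 10359.
Equity: weight = 8890/10359 = 0.8582; cost = 9%.
Private placement notes: weight = 731/10359 = 0.0706; after-tax cost = 3.62% × (1 − 0%) = 3.6200%.
Revolver drawn: weight = 738/10359 = 0.0712; after-tax cost = 6.3% × (1 − 0%) = 6.3000%.
WACC = 0.8582 × 9.0000% + 0.0706 × 3.6200% + 0.0712 × 6.3000% = 8.4280%.

8.43%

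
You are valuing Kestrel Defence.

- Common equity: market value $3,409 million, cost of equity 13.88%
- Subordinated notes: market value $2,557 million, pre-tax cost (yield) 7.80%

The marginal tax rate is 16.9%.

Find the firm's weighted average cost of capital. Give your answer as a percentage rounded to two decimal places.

10.71%

Total capital V = 3409 + 2557 = 5966.
Equity: weight = 3409/5966 = 0.5714; cost = 13.88%.
Subordinated notes: weight = 2557/5966 = 0.4286; after-tax cost = 7.8% × (1 − 16.9%) = 6.4818%.
WACC = 0.5714 × 13.8800% + 0.4286 × 6.4818% = 10.7092%.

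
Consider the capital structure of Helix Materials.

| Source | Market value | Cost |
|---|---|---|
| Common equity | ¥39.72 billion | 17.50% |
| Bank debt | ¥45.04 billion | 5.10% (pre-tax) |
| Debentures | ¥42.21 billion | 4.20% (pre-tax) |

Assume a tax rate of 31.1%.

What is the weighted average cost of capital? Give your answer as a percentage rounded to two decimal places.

Total capital V = 39.72 + 45.04 + 42.21 = 126.97.
Equity: weight = 39.72/126.97 = 0.3128; cost = 17.5%.
Bank debt: weight = 45.04/126.97 = 0.3547; after-tax cost = 5.1% × (1 − 31.1%) = 3.5139%.
Debentures: weight = 42.21/126.97 = 0.3324; after-tax cost = 4.2% × (1 − 31.1%) = 2.8938%.
WACC = 0.3128 × 17.5000% + 0.3547 × 3.5139% + 0.3324 × 2.8938% = 7.6830%.

7.68%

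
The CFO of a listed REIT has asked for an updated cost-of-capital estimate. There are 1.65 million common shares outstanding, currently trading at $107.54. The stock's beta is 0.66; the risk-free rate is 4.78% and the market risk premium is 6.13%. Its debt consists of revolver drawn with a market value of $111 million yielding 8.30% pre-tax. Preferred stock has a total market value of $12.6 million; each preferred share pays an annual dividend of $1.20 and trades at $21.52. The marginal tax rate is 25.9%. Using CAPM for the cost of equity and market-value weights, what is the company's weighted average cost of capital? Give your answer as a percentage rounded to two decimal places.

Cost of equity via CAPM: Re = 4.78% + 0.66 × 6.13% = 8.8258%.
Cost of preferred: Rp = 1.2 / 21.52 = 5.5762%.
Market value of equity E = 107.54 × 1.65m = 177.441m.
Total capital V = 177.441 + 12.6 + 111 = 301.041.
Equity: weight = 177.441/301.041 = 0.5894; cost = 8.8258%.
Preferred: weight = 12.6/301.041 = 0.0419; cost = 5.5762%.
Revolver drawn: weight = 111/301.041 = 0.3687; after-tax cost = 8.3% × (1 − 25.9%) = 6.1503%.
WACC = 0.5894 × 8.8258% + 0.0419 × 5.5762% + 0.3687 × 6.1503% = 7.7033%.

7.70%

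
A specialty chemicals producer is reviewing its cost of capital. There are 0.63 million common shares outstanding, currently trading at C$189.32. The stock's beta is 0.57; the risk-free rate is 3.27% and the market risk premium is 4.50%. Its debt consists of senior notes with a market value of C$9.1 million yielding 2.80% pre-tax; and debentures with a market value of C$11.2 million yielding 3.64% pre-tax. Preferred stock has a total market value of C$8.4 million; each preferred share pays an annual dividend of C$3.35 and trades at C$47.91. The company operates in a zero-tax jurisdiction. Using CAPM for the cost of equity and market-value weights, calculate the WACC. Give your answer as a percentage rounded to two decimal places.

Cost of equity via CAPM: Re = 3.27% + 0.57 × 4.5% = 5.8350%.
Cost of preferred: Rp = 3.35 / 47.91 = 6.9923%.
Market value of equity E = 189.32 × 0.63m = 119.2716m.
Total capital V = 119.2716 + 8.4 + 9.1 + 11.2 = 147.9716.
Equity: weight = 119.2716/147.9716 = 0.8060; cost = 5.835%.
Preferred: weight = 8.4/147.9716 = 0.0568; cost = 6.9923%.
Senior notes: weight = 9.1/147.9716 = 0.0615; after-tax cost = 2.8% × (1 − 0%) = 2.8000%.
Debentures: weight = 11.2/147.9716 = 0.0757; after-tax cost = 3.64% × (1 − 0%) = 3.6400%.
WACC = 0.8060 × 5.8350% + 0.0568 × 6.9923% + 0.0615 × 2.8000% + 0.0757 × 3.6400% = 5.5479%.

5.55%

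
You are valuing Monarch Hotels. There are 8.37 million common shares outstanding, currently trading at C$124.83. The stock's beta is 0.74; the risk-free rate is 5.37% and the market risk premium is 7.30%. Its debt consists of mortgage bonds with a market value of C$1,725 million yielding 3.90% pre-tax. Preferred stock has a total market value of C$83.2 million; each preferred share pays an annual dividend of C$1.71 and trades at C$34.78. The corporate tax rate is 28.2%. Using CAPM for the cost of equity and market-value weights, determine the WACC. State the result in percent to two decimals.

Cost of equity via CAPM: Re = 5.37% + 0.74 × 7.3% = 10.7720%.
Cost of preferred: Rp = 1.71 / 34.78 = 4.9166%.
Market value of equity E = 124.83 × 8.37m = 1044.8271m.
Total capital V = 1044.8271 + 83.2 + 1725 = 2853.0271.
Equity: weight = 1044.8271/2853.0271 = 0.3662; cost = 10.772%.
Preferred: weight = 83.2/2853.0271 = 0.0292; cost = 4.9166%.
Mortgage bonds: weight = 1725/2853.0271 = 0.6046; after-tax cost = 3.9% × (1 − 28.2%) = 2.8002%.
WACC = 0.3662 × 10.7720% + 0.0292 × 4.9166% + 0.6046 × 2.8002% = 5.7813%.

5.78%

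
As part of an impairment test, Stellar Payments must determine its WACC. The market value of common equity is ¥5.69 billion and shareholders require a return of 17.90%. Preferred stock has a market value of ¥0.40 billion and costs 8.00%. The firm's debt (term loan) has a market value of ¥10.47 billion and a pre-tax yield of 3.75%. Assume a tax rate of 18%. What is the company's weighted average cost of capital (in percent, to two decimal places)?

8.29%

Total capital V = 5.69 + 0.4 + 10.47 = 16.56.
Equity: weight = 5.69/16.56 = 0.3436; cost = 17.9%.
Preferred: weight = 0.4/16.56 = 0.0242; cost = 8%.
Term loan: weight = 10.47/16.56 = 0.6322; after-tax cost = 3.75% × (1 − 18%) = 3.0750%.
WACC = 0.3436 × 17.9000% + 0.0242 × 8.0000% + 0.6322 × 3.0750% = 8.2878%.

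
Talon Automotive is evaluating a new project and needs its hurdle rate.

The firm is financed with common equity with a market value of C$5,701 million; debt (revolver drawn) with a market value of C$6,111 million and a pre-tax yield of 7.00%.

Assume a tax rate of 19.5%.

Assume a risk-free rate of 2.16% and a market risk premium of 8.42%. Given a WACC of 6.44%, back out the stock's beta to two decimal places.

0.61

Total capital V = 5701 + 6111 = 11812.
Equity weight = 5701/11812 = 0.4826.
Revolver drawn weight = 6111/11812 = 0.5174.
Debt contribution = 0.5174 × 7% × (1 − 19.5%) = 2.9153%.
Required equity contribution = 6.44% − 2.9153% = 3.5247%  ⇒  Re = 7.3029%.
CAPM: 7.3029% = 2.16% + β × 8.42%  ⇒  β = 0.6108.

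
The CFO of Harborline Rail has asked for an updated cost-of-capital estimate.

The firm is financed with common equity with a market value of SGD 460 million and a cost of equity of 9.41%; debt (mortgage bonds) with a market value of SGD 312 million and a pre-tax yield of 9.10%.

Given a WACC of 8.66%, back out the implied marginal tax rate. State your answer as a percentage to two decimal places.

16.99%

Total capital V = 460 + 312 = 772.
Equity weight = 460/772 = 0.5959.
Mortgage bonds weight = 312/772 = 0.4041.
Equity contribution = 0.5959 × 9.41% = 5.6070%.
Debt contribution must be 8.66% − 5.6070% = 3.0530%.
0.4041 × 9.1% × (1 − T) = 3.0530%  ⇒  (1 − T) = 0.8301.
T = 16.9865%.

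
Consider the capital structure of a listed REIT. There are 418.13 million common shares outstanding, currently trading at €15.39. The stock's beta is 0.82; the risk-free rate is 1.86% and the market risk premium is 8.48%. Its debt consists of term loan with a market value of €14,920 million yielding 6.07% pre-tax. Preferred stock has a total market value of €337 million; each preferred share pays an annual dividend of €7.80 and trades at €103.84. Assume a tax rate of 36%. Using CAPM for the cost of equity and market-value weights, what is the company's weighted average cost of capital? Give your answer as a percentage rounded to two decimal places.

Cost of equity via CAPM: Re = 1.86% + 0.82 × 8.48% = 8.8136%.
Cost of preferred: Rp = 7.8 / 103.84 = 7.5116%.
Market value of equity E = 15.39 × 418.13m = 6435.0207m.
Total capital V = 6435.0207 + 337 + 14920 = 21692.0207.
Equity: weight = 6435.0207/21692.0207 = 0.2967; cost = 8.8136%.
Preferred: weight = 337/21692.0207 = 0.0155; cost = 7.5116%.
Term loan: weight = 14920/21692.0207 = 0.6878; after-tax cost = 6.07% × (1 − 36%) = 3.8848%.
WACC = 0.2967 × 8.8136% + 0.0155 × 7.5116% + 0.6878 × 3.8848% = 5.4033%.

5.40%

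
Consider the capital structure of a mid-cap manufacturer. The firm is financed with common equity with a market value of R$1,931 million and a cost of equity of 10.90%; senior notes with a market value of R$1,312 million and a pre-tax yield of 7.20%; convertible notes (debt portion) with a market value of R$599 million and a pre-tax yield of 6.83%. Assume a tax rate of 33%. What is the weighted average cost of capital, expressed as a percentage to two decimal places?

7.84%

Total capital V = 1931 + 1312 + 599 = 3842.
Equity: weight = 1931/3842 = 0.5026; cost = 10.9%.
Senior notes: weight = 1312/3842 = 0.3415; after-tax cost = 7.2% × (1 − 33%) = 4.8240%.
Convertible notes (debt portion): weight = 599/3842 = 0.1559; after-tax cost = 6.83% × (1 − 33%) = 4.5761%.
WACC = 0.5026 × 10.9000% + 0.3415 × 4.8240% + 0.1559 × 4.5761% = 7.8392%.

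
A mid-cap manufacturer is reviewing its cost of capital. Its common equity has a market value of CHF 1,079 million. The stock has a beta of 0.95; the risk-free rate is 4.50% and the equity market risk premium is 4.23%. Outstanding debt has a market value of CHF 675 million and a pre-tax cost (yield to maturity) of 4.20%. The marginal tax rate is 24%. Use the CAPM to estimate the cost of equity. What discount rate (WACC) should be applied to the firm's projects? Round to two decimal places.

Cost of equity via CAPM: Re = 4.5% + 0.95 × 4.23% = 8.5185%.
Total capital V = 1079 + 675 = 1754.
Equity: weight = 1079/1754 = 0.6152; cost = 8.5185%.
Debt: weight = 675/1754 = 0.3848; after-tax cost = 4.2% × (1 − 24%) = 3.1920%.
WACC = 0.6152 × 8.5185% + 0.3848 × 3.1920% = 6.4687%.

6.47%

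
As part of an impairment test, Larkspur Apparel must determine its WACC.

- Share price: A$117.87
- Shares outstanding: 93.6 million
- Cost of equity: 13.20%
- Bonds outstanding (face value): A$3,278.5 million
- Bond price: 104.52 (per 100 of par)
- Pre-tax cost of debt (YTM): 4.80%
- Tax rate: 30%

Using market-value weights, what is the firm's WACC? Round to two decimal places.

Market value of equity E = 117.87 × 93.6m = 11032.632m. Market value of debt D = 3278.5m × 104.52/100 = 3426.6882m.
Total capital V = 11032.632 + 3426.6882 = 14459.3202.
Equity: weight = 11032.632/14459.3202 = 0.7630; cost = 13.2%.
Bonds outstanding: weight = 3426.6882/14459.3202 = 0.2370; after-tax cost = 4.8% × (1 − 30%) = 3.3600%.
WACC = 0.7630 × 13.2000% + 0.2370 × 3.3600% = 10.8680%.

10.87%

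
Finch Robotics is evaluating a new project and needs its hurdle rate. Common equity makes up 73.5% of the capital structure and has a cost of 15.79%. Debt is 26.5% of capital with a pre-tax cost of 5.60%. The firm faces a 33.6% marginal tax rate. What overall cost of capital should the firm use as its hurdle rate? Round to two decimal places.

12.59%

After-tax cost of debt = 5.6% × (1 − 33.6%) = 3.7184%.
WACC = 0.735 × 15.7900% + 0.265 × 3.7184% = 12.5910%.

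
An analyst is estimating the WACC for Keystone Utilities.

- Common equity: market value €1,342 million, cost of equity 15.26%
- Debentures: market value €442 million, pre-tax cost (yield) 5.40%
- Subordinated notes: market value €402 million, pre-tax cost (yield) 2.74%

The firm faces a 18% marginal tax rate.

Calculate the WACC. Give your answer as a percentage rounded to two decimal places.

10.68%

Total capital V = 1342 + 442 + 402 = 2186.
Equity: weight = 1342/2186 = 0.6139; cost = 15.26%.
Debentures: weight = 442/2186 = 0.2022; after-tax cost = 5.4% × (1 − 18%) = 4.4280%.
Subordinated notes: weight = 402/2186 = 0.1839; after-tax cost = 2.74% × (1 − 18%) = 2.2468%.
WACC = 0.6139 × 15.2600% + 0.2022 × 4.4280% + 0.1839 × 2.2468% = 10.6767%.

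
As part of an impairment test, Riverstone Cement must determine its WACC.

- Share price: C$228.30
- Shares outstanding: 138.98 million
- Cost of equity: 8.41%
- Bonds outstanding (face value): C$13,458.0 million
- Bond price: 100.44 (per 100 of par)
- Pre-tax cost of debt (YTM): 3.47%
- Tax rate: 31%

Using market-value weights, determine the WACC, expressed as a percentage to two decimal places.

6.61%

Market value of equity E = 228.3 × 138.98m = 31729.134m. Market value of debt D = 13458m × 100.44/100 = 13517.2152m.
Total capital V = 31729.134 + 13517.2152 = 45246.3492.
Equity: weight = 31729.134/45246.3492 = 0.7013; cost = 8.41%.
Bonds outstanding: weight = 13517.2152/45246.3492 = 0.2987; after-tax cost = 3.47% × (1 − 31%) = 2.3943%.
WACC = 0.7013 × 8.4100% + 0.2987 × 2.3943% = 6.6128%.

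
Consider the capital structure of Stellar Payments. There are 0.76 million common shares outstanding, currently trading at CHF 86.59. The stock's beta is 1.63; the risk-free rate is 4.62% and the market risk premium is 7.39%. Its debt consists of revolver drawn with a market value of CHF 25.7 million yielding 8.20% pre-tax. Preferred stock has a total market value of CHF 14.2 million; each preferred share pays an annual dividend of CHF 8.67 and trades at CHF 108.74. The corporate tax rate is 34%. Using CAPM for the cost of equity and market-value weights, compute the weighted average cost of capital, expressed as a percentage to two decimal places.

Cost of equity via CAPM: Re = 4.62% + 1.63 × 7.39% = 16.6657%.
Cost of preferred: Rp = 8.67 / 108.74 = 7.9731%.
Market value of equity E = 86.59 × 0.76m = 65.8084m.
Total capital V = 65.8084 + 14.2 + 25.7 = 105.7084.
Equity: weight = 65.8084/105.7084 = 0.6225; cost = 16.6657%.
Preferred: weight = 14.2/105.7084 = 0.1343; cost = 7.9731%.
Revolver drawn: weight = 25.7/105.7084 = 0.2431; after-tax cost = 8.2% × (1 − 34%) = 5.4120%.
WACC = 0.6225 × 16.6657% + 0.1343 × 7.9731% + 0.2431 × 5.4120% = 12.7620%.

12.76%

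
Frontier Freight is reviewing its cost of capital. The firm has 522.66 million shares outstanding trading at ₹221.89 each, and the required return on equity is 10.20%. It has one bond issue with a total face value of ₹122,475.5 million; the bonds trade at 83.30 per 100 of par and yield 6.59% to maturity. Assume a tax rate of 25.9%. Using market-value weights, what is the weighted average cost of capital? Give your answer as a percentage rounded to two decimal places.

7.71%

Market value of equity E = 221.89 × 522.66m = 115973.0274m. Market value of debt D = 122475.5m × 83.3/100 = 102022.0915m.
Total capital V = 115973.0274 + 102022.0915 = 217995.1189.
Equity: weight = 115973.0274/217995.1189 = 0.5320; cost = 10.2%.
Bonds outstanding: weight = 102022.0915/217995.1189 = 0.4680; after-tax cost = 6.59% × (1 − 25.9%) = 4.8832%.
WACC = 0.5320 × 10.2000% + 0.4680 × 4.8832% = 7.7117%.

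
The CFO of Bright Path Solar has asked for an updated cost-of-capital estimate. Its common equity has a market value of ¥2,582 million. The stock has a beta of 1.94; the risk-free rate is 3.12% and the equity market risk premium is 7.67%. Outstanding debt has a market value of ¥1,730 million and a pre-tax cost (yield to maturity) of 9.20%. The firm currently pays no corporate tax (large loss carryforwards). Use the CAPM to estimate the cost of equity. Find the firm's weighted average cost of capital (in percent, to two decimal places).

14.47%

Cost of equity via CAPM: Re = 3.12% + 1.94 × 7.67% = 17.9998%.
Total capital V = 2582 + 1730 = 4312.
Equity: weight = 2582/4312 = 0.5988; cost = 17.9998%.
Debt: weight = 1730/4312 = 0.4012; after-tax cost = 9.2% × (1 − 0%) = 9.2000%.
WACC = 0.5988 × 17.9998% + 0.4012 × 9.2000% = 14.4693%.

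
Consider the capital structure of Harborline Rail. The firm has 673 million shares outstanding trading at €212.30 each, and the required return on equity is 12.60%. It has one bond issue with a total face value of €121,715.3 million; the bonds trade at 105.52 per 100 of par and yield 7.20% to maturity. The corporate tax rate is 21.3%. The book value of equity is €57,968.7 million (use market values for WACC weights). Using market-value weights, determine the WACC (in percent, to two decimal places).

9.32%

Market value of equity E = 212.3 × 673m = 142877.9m. Market value of debt D = 121715.3m × 105.52/100 = 128433.98456m.
Total capital V = 142877.9 + 128433.98456 = 271311.88456.
Equity: weight = 142877.9/271311.88456 = 0.5266; cost = 12.6%.
Bonds outstanding: weight = 128433.98456/271311.88456 = 0.4734; after-tax cost = 7.2% × (1 − 21.3%) = 5.6664%.
WACC = 0.5266 × 12.6000% + 0.4734 × 5.6664% = 9.3178%.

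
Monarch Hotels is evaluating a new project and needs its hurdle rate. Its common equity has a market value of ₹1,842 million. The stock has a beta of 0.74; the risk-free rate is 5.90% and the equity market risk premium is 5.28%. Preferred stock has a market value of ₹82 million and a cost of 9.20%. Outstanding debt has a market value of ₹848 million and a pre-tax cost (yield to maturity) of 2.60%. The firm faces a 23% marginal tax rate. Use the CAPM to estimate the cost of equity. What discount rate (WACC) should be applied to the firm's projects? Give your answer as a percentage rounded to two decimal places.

Cost of equity via CAPM: Re = 5.9% + 0.74 × 5.28% = 9.8072%.
Total capital V = 1842 + 82 + 848 = 2772.
Equity: weight = 1842/2772 = 0.6645; cost = 9.8072%.
Preferred: weight = 82/2772 = 0.0296; cost = 9.2%.
Debt: weight = 848/2772 = 0.3059; after-tax cost = 2.6% × (1 − 23%) = 2.0020%.
WACC = 0.6645 × 9.8072% + 0.0296 × 9.2000% + 0.3059 × 2.0020% = 7.4015%.

7.40%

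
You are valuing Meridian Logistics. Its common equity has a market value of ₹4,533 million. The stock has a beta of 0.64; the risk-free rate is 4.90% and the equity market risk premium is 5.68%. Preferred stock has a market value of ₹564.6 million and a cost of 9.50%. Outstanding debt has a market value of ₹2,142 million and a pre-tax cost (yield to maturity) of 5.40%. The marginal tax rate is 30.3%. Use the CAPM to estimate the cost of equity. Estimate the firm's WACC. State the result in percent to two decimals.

7.20%

Cost of equity via CAPM: Re = 4.9% + 0.64 × 5.68% = 8.5352%.
Total capital V = 4533 + 564.6 + 2142 = 7239.6.
Equity: weight = 4533/7239.6 = 0.6261; cost = 8.5352%.
Preferred: weight = 564.6/7239.6 = 0.0780; cost = 9.5%.
Debt: weight = 2142/7239.6 = 0.2959; after-tax cost = 5.4% × (1 − 30.3%) = 3.7638%.
WACC = 0.6261 × 8.5352% + 0.0780 × 9.5000% + 0.2959 × 3.7638% = 7.1987%.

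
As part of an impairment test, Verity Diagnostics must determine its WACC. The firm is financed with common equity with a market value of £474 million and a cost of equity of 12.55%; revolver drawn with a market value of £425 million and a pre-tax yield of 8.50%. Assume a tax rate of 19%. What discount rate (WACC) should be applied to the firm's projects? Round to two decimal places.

Total capital V = 474 + 425 = 899.
Equity: weight = 474/899 = 0.5273; cost = 12.55%.
Revolver drawn: weight = 425/899 = 0.4727; after-tax cost = 8.5% × (1 − 19%) = 6.8850%.
WACC = 0.5273 × 12.5500% + 0.4727 × 6.8850% = 9.8719%.

9.87%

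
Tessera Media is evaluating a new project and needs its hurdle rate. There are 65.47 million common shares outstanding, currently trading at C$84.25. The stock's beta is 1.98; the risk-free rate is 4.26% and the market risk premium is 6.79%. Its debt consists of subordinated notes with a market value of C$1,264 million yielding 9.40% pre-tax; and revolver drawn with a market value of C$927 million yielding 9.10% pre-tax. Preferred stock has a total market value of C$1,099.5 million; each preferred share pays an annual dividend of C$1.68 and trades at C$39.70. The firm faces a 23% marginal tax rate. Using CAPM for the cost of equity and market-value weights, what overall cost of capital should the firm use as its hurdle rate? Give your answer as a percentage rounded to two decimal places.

Cost of equity via CAPM: Re = 4.26% + 1.98 × 6.79% = 17.7042%.
Cost of preferred: Rp = 1.68 / 39.7 = 4.2317%.
Market value of equity E = 84.25 × 65.47m = 5515.8475m.
Total capital V = 5515.8475 + 1099.5 + 1264 + 927 = 8806.3475.
Equity: weight = 5515.8475/8806.3475 = 0.6263; cost = 17.7042%.
Preferred: weight = 1099.5/8806.3475 = 0.1249; cost = 4.2317%.
Subordinated notes: weight = 1264/8806.3475 = 0.1435; after-tax cost = 9.4% × (1 − 23%) = 7.2380%.
Revolver drawn: weight = 927/8806.3475 = 0.1053; after-tax cost = 9.1% × (1 − 23%) = 7.0070%.
WACC = 0.6263 × 17.7042% + 0.1249 × 4.2317% + 0.1435 × 7.2380% + 0.1053 × 7.0070% = 13.3938%.

13.39%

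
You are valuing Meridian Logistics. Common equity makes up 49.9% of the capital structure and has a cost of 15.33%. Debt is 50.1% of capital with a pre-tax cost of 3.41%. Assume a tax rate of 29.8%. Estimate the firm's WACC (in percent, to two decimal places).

After-tax cost of debt = 3.41% × (1 − 29.8%) = 2.3938%.
WACC = 0.499 × 15.3300% + 0.501 × 2.3938% = 8.8490%.

8.85%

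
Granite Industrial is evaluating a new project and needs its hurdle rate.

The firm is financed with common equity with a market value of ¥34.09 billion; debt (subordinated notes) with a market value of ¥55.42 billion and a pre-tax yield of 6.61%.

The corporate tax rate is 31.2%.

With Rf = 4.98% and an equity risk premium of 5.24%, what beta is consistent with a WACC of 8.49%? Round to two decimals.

1.89

Total capital V = 34.09 + 55.42 = 89.51.
Equity weight = 34.09/89.51 = 0.3809.
Subordinated notes weight = 55.42/89.51 = 0.6191.
Debt contribution = 0.6191 × 6.61% × (1 − 31.2%) = 2.8157%.
Required equity contribution = 8.49% − 2.8157% = 5.6743%  ⇒  Re = 14.8990%.
CAPM: 14.8990% = 4.98% + β × 5.24%  ⇒  β = 1.8929.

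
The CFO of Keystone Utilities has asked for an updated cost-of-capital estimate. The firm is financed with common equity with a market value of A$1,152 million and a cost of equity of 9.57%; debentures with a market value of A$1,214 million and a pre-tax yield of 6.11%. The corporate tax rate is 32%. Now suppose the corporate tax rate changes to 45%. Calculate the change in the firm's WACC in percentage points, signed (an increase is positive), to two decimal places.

Current WACC:
Total capital V = 1152 + 1214 = 2366.
Equity: weight = 1152/2366 = 0.4869; cost = 9.57%.
Debentures: weight = 1214/2366 = 0.5131; after-tax cost = 6.11% × (1 − 32%) = 4.1548%.
WACC = 0.4869 × 9.5700% + 0.5131 × 4.1548% = 6.7914%.
After the change:
Total capital V = 1152 + 1214 = 2366.
Equity: weight = 1152/2366 = 0.4869; cost = 9.57%.
Debentures: weight = 1214/2366 = 0.5131; after-tax cost = 6.11% × (1 − 45%) = 3.3605%.
WACC = 0.4869 × 9.5700% + 0.5131 × 3.3605% = 6.3839%.
Change in WACC = 6.3839% − 6.7914% = -0.4076 pp.

-0.41 pp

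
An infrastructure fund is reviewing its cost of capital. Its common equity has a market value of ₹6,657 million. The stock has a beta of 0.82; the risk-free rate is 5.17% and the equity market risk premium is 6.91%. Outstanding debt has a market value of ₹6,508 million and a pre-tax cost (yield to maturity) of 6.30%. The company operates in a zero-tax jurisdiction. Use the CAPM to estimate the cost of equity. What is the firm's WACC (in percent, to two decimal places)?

8.59%

Cost of equity via CAPM: Re = 5.17% + 0.82 × 6.91% = 10.8362%.
Total capital V = 6657 + 6508 = 13165.
Equity: weight = 6657/13165 = 0.5057; cost = 10.8362%.
Debt: weight = 6508/13165 = 0.4943; after-tax cost = 6.3% × (1 − 0%) = 6.3000%.
WACC = 0.5057 × 10.8362% + 0.4943 × 6.3000% = 8.5938%.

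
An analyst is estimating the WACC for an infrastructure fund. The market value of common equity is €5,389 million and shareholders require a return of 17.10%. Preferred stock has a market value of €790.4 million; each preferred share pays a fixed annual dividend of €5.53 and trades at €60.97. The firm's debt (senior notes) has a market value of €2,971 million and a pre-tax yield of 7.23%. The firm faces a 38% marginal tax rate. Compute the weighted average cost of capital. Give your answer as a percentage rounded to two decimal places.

Cost of preferred: Rp = 5.53 / 60.97 = 9.0700%.
Total capital V = 5389 + 790.4 + 2971 = 9150.4.
Equity: weight = 5389/9150.4 = 0.5889; cost = 17.1%.
Preferred: weight = 790.4/9150.4 = 0.0864; cost = 9.07%.
Senior notes: weight = 2971/9150.4 = 0.3247; after-tax cost = 7.23% × (1 − 38%) = 4.4826%.
WACC = 0.5889 × 17.1000% + 0.0864 × 9.0700% + 0.3247 × 4.4826% = 12.3097%.

12.31%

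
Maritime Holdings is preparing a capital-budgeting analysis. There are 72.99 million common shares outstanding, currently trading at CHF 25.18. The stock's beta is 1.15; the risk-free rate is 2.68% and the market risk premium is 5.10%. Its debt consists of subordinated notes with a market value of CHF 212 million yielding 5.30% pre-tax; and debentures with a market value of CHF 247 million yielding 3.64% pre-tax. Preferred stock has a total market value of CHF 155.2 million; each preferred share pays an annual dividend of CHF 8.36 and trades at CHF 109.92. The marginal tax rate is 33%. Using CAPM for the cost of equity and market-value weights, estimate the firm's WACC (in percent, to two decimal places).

Cost of equity via CAPM: Re = 2.68% + 1.15 × 5.1% = 8.5450%.
Cost of preferred: Rp = 8.36 / 109.92 = 7.6055%.
Market value of equity E = 25.18 × 72.99m = 1837.8882m.
Total capital V = 1837.8882 + 155.2 + 212 + 247 = 2452.0882.
Equity: weight = 1837.8882/2452.0882 = 0.7495; cost = 8.545%.
Preferred: weight = 155.2/2452.0882 = 0.0633; cost = 7.6055%.
Subordinated notes: weight = 212/2452.0882 = 0.0865; after-tax cost = 5.3% × (1 − 33%) = 3.5510%.
Debentures: weight = 247/2452.0882 = 0.1007; after-tax cost = 3.64% × (1 − 33%) = 2.4388%.
WACC = 0.7495 × 8.5450% + 0.0633 × 7.6055% + 0.0865 × 3.5510% + 0.1007 × 2.4388% = 7.4387%.

7.44%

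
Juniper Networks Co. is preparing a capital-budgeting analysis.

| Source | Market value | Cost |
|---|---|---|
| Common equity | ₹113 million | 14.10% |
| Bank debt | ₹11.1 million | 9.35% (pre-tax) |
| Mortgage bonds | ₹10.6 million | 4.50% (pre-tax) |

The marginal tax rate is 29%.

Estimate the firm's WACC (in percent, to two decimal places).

Total capital V = 113 + 11.1 + 10.6 = 134.7.
Equity: weight = 113/134.7 = 0.8389; cost = 14.1%.
Bank debt: weight = 11.1/134.7 = 0.0824; after-tax cost = 9.35% × (1 − 29%) = 6.6385%.
Mortgage bonds: weight = 10.6/134.7 = 0.0787; after-tax cost = 4.5% × (1 − 29%) = 3.1950%.
WACC = 0.8389 × 14.1000% + 0.0824 × 6.6385% + 0.0787 × 3.1950% = 12.6270%.

12.63%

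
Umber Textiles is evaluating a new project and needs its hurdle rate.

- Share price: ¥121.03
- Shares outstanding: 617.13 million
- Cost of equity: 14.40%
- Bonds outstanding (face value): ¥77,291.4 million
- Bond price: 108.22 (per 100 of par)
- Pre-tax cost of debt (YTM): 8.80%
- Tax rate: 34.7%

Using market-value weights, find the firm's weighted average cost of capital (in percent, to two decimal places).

Market value of equity E = 121.03 × 617.13m = 74691.2439m. Market value of debt D = 77291.4m × 108.22/100 = 83644.75308m.
Total capital V = 74691.2439 + 83644.75308 = 158335.99698.
Equity: weight = 74691.2439/158335.99698 = 0.4717; cost = 14.4%.
Bonds outstanding: weight = 83644.75308/158335.99698 = 0.5283; after-tax cost = 8.8% × (1 − 34.7%) = 5.7464%.
WACC = 0.4717 × 14.4000% + 0.5283 × 5.7464% = 9.8285%.

9.83%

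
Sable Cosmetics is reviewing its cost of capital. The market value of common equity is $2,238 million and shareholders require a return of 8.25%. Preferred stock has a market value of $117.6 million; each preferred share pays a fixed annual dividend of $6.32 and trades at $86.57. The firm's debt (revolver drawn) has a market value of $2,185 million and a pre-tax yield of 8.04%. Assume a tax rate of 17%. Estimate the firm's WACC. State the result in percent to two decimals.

Cost of preferred: Rp = 6.32 / 86.57 = 7.3005%.
Total capital V = 2238 + 117.6 + 2185 = 4540.6.
Equity: weight = 2238/4540.6 = 0.4929; cost = 8.25%.
Preferred: weight = 117.6/4540.6 = 0.0259; cost = 7.3005%.
Revolver drawn: weight = 2185/4540.6 = 0.4812; after-tax cost = 8.04% × (1 − 17%) = 6.6732%.
WACC = 0.4929 × 8.2500% + 0.0259 × 7.3005% + 0.4812 × 6.6732% = 7.4666%.

7.47%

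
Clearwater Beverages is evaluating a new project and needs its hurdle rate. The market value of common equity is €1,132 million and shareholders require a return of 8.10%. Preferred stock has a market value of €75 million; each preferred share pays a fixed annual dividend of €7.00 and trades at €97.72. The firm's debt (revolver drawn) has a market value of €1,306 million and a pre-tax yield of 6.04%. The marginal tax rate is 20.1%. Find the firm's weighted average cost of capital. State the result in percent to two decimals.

6.37%

Cost of preferred: Rp = 7.0 / 97.72 = 7.1633%.
Total capital V = 1132 + 75 + 1306 = 2513.
Equity: weight = 1132/2513 = 0.4505; cost = 8.1%.
Preferred: weight = 75/2513 = 0.0298; cost = 7.1633%.
Revolver drawn: weight = 1306/2513 = 0.5197; after-tax cost = 6.04% × (1 − 20.1%) = 4.8260%.
WACC = 0.4505 × 8.1000% + 0.0298 × 7.1633% + 0.5197 × 4.8260% = 6.3705%.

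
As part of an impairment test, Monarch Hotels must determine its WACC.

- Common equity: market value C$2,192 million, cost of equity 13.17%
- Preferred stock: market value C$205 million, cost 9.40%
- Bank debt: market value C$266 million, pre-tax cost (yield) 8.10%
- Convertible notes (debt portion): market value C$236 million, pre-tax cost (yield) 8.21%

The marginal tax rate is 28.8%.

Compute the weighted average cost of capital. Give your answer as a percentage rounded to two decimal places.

11.63%

Total capital V = 2192 + 205 + 266 + 236 = 2899.
Equity: weight = 2192/2899 = 0.7561; cost = 13.17%.
Preferred: weight = 205/2899 = 0.0707; cost = 9.4%.
Bank debt: weight = 266/2899 = 0.0918; after-tax cost = 8.1% × (1 − 28.8%) = 5.7672%.
Convertible notes (debt portion): weight = 236/2899 = 0.0814; after-tax cost = 8.21% × (1 − 28.8%) = 5.8455%.
WACC = 0.7561 × 13.1700% + 0.0707 × 9.4000% + 0.0918 × 5.7672% + 0.0814 × 5.8455% = 11.6279%.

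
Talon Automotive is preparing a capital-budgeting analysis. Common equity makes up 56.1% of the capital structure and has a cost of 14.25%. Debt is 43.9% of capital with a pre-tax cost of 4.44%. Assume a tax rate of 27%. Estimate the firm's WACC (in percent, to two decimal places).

After-tax cost of debt = 4.44% × (1 − 27%) = 3.2412%.
WACC = 0.561 × 14.2500% + 0.439 × 3.2412% = 9.4171%.

9.42%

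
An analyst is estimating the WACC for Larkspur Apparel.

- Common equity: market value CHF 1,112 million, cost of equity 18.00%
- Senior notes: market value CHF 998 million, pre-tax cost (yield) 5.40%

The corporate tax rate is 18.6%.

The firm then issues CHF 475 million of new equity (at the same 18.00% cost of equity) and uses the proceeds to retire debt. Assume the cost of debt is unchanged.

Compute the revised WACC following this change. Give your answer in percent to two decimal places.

After the change:
Total capital V = 1587 + 523 = 2110.
Equity: weight = 1587/2110 = 0.7521; cost = 18%.
Senior notes: weight = 523/2110 = 0.2479; after-tax cost = 5.4% × (1 − 18.6%) = 4.3956%.
WACC = 0.7521 × 18.0000% + 0.2479 × 4.3956% = 14.6279%.

14.63%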